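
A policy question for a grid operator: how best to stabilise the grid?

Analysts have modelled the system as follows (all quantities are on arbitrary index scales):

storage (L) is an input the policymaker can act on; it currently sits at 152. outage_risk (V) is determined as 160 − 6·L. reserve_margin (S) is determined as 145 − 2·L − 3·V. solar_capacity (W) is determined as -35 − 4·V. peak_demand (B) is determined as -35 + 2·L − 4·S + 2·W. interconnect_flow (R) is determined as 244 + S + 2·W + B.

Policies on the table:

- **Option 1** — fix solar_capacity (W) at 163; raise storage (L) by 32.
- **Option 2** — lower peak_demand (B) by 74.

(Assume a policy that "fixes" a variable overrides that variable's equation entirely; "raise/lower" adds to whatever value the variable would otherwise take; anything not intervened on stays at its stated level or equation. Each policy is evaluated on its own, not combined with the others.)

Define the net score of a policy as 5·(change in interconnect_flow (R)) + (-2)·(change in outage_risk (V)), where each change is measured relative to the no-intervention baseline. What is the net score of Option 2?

-370

Baseline:
  L = 152
  V = 160 − 6·152 = -752
  S = 145 − 2·152 − 3·(-752) = 2097
  W = -35 − 4·(-752) = 2973
  B = -35 + 2·152 − 4·2097 + 2·2973 = -2173
  R = 244 + 2097 + 2·2973 + (-2173) = 6114
Option 2 (B − 74):
  L = 152
  V = 160 − 6·152 = -752
  S = 145 − 2·152 − 3·(-752) = 2097
  W = -35 − 4·(-752) = 2973
  B = -35 + 2·152 − 4·2097 + 2·2973 (−74 from intervention) = -2247
  R = 244 + 2097 + 2·2973 + (-2247) = 6040
ΔR = 6040 − 6114 = -74; ΔV = -752 − (-752) = 0
Score = 5·(-74) + (-2)·0 = -370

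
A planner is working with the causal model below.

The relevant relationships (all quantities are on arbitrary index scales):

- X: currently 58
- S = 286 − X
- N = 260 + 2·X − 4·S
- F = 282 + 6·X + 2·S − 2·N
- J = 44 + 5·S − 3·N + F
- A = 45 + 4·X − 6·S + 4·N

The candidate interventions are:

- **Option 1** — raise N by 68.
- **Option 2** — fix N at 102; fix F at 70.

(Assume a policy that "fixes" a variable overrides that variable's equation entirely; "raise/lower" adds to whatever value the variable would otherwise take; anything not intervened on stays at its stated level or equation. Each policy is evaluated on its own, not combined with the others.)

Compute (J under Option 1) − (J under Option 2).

Option 1 (N + 68):
  X = 58
  S = 286 − 58 = 228
  N = 260 + 2·58 − 4·228 (+68 from intervention) = -468
  F = 282 + 6·58 + 2·228 − 2·(-468) = 2022
  J = 44 + 5·228 − 3·(-468) + 2022 = 4610
Option 2 (N := 102, F := 70):
  X = 58
  S = 286 − 58 = 228
  N = 102
  F = 70
  J = 44 + 5·228 − 3·102 + 70 = 948
J: 4610 − 948 = 3662

3662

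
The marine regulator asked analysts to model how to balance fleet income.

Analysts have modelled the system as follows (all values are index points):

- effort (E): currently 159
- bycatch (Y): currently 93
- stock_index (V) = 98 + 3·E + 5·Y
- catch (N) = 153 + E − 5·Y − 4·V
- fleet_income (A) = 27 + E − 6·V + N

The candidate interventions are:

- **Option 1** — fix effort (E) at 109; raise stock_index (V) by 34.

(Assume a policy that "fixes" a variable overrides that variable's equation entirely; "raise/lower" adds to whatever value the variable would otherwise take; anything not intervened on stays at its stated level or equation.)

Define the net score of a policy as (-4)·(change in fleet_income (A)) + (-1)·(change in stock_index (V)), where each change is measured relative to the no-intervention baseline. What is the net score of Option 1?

Baseline:
  E = 159
  Y = 93
  V = 98 + 3·159 + 5·93 = 1040
  N = 153 + 159 − 5·93 − 4·1040 = -4313
  A = 27 + 159 − 6·1040 + (-4313) = -10367
Option 1 (E := 109, V + 34):
  E = 109
  Y = 93
  V = 98 + 3·109 + 5·93 (+34 from intervention) = 924
  N = 153 + 109 − 5·93 − 4·924 = -3899
  A = 27 + 109 − 6·924 + (-3899) = -9307
ΔA = -9307 − (-10367) = 1060; ΔV = 924 − 1040 = -116
Score = (-4)·1060 + (-1)·(-116) = -4124

-4124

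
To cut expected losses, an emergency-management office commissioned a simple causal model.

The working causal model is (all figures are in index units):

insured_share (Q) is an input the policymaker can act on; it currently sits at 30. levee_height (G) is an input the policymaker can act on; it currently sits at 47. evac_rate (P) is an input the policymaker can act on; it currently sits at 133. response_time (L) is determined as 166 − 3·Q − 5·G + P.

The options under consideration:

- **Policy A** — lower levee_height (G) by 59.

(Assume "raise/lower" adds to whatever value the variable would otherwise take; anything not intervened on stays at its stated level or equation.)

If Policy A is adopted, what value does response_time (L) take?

269

Policy A (G − 59):
  Q = 30
  G = 47 − 59 = -12
  P = 133
  L = 166 − 3·30 − 5·(-12) + 133 = 269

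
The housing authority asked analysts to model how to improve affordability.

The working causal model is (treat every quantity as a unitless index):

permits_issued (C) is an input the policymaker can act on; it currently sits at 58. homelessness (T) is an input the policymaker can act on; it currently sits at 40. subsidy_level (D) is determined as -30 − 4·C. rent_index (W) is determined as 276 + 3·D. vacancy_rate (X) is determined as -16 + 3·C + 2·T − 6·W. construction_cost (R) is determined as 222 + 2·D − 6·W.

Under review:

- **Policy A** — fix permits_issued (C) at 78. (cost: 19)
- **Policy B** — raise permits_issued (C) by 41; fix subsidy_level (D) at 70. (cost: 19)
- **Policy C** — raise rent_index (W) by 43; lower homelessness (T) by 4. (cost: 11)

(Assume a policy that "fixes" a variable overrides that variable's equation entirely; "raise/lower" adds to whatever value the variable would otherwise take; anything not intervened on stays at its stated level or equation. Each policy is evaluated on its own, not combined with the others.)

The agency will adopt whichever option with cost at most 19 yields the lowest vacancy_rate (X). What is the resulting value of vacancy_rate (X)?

Policy A (C := 78):
  C = 78
  T = 40
  D = -30 − 4·78 = -342
  W = 276 + 3·(-342) = -750
  X = -16 + 3·78 + 2·40 − 6·(-750) = 4798
Policy B (C + 41, D := 70):
  C = 58 + 41 = 99
  T = 40
  D = 70
  W = 276 + 3·70 = 486
  X = -16 + 3·99 + 2·40 − 6·486 = -2555
Policy C (W + 43, T − 4):
  C = 58
  T = 40 − 4 = 36
  D = -30 − 4·58 = -262
  W = 276 + 3·(-262) (+43 from intervention) = -467
  X = -16 + 3·58 + 2·36 − 6·(-467) = 3032
Comparing — Policy A: X=4798, Policy B: X=-2555, Policy C: X=3032. Lowest is -2555 (Policy B).

-2555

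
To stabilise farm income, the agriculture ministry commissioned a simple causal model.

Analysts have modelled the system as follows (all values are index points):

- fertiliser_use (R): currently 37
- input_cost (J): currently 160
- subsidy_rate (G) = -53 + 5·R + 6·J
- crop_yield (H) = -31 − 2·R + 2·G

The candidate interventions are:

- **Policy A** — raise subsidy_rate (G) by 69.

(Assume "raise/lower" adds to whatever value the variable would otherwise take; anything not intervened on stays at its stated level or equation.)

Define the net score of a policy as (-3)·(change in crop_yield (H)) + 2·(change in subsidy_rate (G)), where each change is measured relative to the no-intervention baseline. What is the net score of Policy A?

-276

Baseline:
  R = 37
  J = 160
  G = -53 + 5·37 + 6·160 = 1092
  H = -31 − 2·37 + 2·1092 = 2079
Policy A (G + 69):
  R = 37
  J = 160
  G = -53 + 5·37 + 6·160 (+69 from intervention) = 1161
  H = -31 − 2·37 + 2·1161 = 2217
ΔH = 2217 − 2079 = 138; ΔG = 1161 − 1092 = 69
Score = (-3)·138 + 2·69 = -276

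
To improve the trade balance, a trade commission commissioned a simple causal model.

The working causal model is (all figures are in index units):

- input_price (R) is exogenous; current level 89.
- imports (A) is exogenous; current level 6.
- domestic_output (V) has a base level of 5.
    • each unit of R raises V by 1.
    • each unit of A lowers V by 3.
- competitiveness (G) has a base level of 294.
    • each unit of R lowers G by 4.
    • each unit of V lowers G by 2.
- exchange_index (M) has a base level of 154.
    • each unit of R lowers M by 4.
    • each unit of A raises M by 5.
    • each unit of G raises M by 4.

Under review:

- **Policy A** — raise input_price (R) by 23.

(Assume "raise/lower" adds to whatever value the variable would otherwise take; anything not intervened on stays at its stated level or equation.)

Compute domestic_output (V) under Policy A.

Policy A (R + 23):
  R = 89 + 23 = 112
  A = 6
  V = 5 + 112 − 3·6 = 99

99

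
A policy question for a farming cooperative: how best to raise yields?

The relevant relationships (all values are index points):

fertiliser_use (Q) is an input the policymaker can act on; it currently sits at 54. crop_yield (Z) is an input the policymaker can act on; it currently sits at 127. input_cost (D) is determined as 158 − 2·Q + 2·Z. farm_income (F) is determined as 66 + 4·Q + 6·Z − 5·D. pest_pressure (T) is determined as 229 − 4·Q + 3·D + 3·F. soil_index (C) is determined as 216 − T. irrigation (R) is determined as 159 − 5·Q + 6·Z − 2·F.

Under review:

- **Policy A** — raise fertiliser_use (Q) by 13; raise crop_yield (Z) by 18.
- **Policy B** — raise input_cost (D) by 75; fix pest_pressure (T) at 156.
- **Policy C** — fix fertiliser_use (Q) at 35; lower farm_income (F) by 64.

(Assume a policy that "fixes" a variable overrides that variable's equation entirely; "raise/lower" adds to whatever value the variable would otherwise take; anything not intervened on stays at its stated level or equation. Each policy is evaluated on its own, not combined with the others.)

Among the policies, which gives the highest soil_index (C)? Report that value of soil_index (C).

Policy A (Q + 13, Z + 18):
  Q = 54 + 13 = 67
  Z = 127 + 18 = 145
  D = 158 − 2·67 + 2·145 = 314
  F = 66 + 4·67 + 6·145 − 5·314 = -366
  T = 229 − 4·67 + 3·314 + 3·(-366) = -195
  C = 216 − (-195) = 411
Policy B (D + 75, T := 156):
  Q = 54
  Z = 127
  D = 158 − 2·54 + 2·127 (+75 from intervention) = 379
  F = 66 + 4·54 + 6·127 − 5·379 = -851
  T = 156
  C = 216 − 156 = 60
Policy C (Q := 35, F − 64):
  Q = 35
  Z = 127
  D = 158 − 2·35 + 2·127 = 342
  F = 66 + 4·35 + 6·127 − 5·342 (−64 from intervention) = -806
  T = 229 − 4·35 + 3·342 + 3·(-806) = -1303
  C = 216 − (-1303) = 1519
Comparing — Policy A: C=411, Policy B: C=60, Policy C: C=1519. Highest is 1519 (Policy C).

1519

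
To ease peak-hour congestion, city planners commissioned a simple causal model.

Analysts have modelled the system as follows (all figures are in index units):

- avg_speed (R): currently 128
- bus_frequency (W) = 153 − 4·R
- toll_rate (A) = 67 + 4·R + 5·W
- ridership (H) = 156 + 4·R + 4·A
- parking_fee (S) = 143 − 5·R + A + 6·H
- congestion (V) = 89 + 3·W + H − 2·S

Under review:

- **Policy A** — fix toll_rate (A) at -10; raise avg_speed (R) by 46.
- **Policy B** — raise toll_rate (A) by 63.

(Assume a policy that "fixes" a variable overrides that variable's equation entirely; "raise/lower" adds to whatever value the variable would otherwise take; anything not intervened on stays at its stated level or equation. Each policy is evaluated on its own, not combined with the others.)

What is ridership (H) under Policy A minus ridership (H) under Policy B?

Policy A (A := -10, R + 46):
  R = 128 + 46 = 174
  W = 153 − 4·174 = -543
  A = -10
  H = 156 + 4·174 + 4·(-10) = 812
Policy B (A + 63):
  R = 128
  W = 153 − 4·128 = -359
  A = 67 + 4·128 + 5·(-359) (+63 from intervention) = -1153
  H = 156 + 4·128 + 4·(-1153) = -3944
H: 812 − (-3944) = 4756

4756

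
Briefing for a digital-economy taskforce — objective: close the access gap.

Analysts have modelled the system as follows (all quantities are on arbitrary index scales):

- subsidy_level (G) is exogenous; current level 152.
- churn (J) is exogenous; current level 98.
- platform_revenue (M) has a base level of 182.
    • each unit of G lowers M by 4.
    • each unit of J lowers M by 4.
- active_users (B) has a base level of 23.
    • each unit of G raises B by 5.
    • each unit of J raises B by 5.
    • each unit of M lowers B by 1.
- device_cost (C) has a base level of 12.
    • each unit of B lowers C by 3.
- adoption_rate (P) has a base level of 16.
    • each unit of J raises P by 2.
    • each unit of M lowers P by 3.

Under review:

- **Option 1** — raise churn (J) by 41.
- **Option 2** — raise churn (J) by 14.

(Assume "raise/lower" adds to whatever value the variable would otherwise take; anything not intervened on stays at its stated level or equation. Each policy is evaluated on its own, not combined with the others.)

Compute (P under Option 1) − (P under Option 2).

378

Option 1 (J + 41):
  G = 152
  J = 98 + 41 = 139
  M = 182 − 4·152 − 4·139 = -982
  P = 16 + 2·139 − 3·(-982) = 3240
Option 2 (J + 14):
  G = 152
  J = 98 + 14 = 112
  M = 182 − 4·152 − 4·112 = -874
  P = 16 + 2·112 − 3·(-874) = 2862
P: 3240 − 2862 = 378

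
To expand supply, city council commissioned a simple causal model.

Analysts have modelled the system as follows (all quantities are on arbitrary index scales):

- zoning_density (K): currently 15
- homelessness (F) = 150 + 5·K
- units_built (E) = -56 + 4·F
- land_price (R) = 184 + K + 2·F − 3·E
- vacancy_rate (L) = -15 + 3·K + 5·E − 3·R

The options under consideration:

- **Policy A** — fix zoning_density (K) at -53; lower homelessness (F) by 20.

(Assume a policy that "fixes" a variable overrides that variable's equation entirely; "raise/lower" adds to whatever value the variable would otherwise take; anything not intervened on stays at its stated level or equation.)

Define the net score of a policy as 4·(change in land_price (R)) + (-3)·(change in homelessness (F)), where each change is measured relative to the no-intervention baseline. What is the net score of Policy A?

15208

Baseline:
  K = 15
  F = 150 + 5·15 = 225
  E = -56 + 4·225 = 844
  R = 184 + 15 + 2·225 − 3·844 = -1883
Policy A (K := -53, F − 20):
  K = -53
  F = 150 + 5·(-53) (−20 from intervention) = -135
  E = -56 + 4·(-135) = -596
  R = 184 + (-53) + 2·(-135) − 3·(-596) = 1649
ΔR = 1649 − (-1883) = 3532; ΔF = -135 − 225 = -360
Score = 4·3532 + (-3)·(-360) = 15208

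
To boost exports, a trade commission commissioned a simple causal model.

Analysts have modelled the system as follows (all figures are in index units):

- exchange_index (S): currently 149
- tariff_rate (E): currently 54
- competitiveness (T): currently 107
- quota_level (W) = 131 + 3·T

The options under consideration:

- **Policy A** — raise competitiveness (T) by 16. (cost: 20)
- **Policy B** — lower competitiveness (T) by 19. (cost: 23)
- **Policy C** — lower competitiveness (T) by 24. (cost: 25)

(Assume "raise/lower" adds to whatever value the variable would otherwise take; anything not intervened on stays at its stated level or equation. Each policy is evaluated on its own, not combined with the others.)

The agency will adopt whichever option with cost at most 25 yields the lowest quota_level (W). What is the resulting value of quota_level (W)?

380

Policy A (T + 16):
  T = 107 + 16 = 123
  W = 131 + 3·123 = 500
Policy B (T − 19):
  T = 107 − 19 = 88
  W = 131 + 3·88 = 395
Policy C (T − 24):
  T = 107 − 24 = 83
  W = 131 + 3·83 = 380
Comparing — Policy A: W=500, Policy B: W=395, Policy C: W=380. Lowest is 380 (Policy C).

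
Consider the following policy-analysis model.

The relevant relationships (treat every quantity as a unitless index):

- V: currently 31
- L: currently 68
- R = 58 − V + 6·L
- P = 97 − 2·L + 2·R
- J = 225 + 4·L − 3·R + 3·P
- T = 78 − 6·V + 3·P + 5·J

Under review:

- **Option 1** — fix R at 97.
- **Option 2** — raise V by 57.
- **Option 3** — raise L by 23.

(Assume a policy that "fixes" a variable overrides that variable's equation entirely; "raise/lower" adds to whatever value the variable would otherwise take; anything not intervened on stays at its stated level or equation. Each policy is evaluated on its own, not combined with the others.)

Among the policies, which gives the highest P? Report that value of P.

1061

Option 1 (R := 97):
  V = 31
  L = 68
  R = 97
  P = 97 − 2·68 + 2·97 = 155
Option 2 (V + 57):
  V = 31 + 57 = 88
  L = 68
  R = 58 − 88 + 6·68 = 378
  P = 97 − 2·68 + 2·378 = 717
Option 3 (L + 23):
  V = 31
  L = 68 + 23 = 91
  R = 58 − 31 + 6·91 = 573
  P = 97 − 2·91 + 2·573 = 1061
Comparing — Option 1: P=155, Option 2: P=717, Option 3: P=1061. Highest is 1061 (Option 3).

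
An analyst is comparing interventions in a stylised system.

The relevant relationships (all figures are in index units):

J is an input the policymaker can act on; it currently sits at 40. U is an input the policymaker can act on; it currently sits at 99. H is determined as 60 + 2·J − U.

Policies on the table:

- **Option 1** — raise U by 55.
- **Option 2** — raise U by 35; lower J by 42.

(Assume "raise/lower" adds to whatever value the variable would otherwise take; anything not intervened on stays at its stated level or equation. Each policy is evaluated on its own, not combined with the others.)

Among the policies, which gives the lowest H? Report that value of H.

-78

Option 1 (U + 55):
  J = 40
  U = 99 + 55 = 154
  H = 60 + 2·40 − 154 = -14
Option 2 (U + 35, J − 42):
  J = 40 − 42 = -2
  U = 99 + 35 = 134
  H = 60 + 2·(-2) − 134 = -78
Comparing — Option 1: H=-14, Option 2: H=-78. Lowest is -78 (Option 2).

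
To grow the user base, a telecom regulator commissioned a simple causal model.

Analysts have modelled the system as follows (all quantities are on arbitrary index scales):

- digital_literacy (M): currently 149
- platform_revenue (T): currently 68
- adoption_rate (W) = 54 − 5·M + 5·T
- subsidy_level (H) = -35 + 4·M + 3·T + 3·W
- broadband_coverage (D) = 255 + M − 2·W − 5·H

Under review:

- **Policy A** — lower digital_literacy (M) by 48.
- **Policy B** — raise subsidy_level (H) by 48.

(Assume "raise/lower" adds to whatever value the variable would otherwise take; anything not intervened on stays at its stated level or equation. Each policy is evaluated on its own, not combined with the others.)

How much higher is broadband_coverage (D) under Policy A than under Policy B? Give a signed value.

-2928

Policy A (M − 48):
  M = 149 − 48 = 101
  T = 68
  W = 54 − 5·101 + 5·68 = -111
  H = -35 + 4·101 + 3·68 + 3·(-111) = 240
  D = 255 + 101 − 2·(-111) − 5·240 = -622
Policy B (H + 48):
  M = 149
  T = 68
  W = 54 − 5·149 + 5·68 = -351
  H = -35 + 4·149 + 3·68 + 3·(-351) (+48 from intervention) = -240
  D = 255 + 149 − 2·(-351) − 5·(-240) = 2306
D: -622 − 2306 = -2928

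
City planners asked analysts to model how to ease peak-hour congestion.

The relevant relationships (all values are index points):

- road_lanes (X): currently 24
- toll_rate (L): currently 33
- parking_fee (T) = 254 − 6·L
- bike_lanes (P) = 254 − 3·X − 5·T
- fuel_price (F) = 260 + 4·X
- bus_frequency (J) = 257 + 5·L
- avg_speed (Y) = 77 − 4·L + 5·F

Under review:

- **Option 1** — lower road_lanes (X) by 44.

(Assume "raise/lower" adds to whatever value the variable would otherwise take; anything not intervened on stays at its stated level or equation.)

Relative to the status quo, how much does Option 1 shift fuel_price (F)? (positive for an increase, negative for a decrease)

Baseline:
  X = 24
  F = 260 + 4·24 = 356
Option 1 (X − 44):
  X = 24 − 44 = -20
  F = 260 + 4·(-20) = 180
Change in F: 180 − 356 = -176

-176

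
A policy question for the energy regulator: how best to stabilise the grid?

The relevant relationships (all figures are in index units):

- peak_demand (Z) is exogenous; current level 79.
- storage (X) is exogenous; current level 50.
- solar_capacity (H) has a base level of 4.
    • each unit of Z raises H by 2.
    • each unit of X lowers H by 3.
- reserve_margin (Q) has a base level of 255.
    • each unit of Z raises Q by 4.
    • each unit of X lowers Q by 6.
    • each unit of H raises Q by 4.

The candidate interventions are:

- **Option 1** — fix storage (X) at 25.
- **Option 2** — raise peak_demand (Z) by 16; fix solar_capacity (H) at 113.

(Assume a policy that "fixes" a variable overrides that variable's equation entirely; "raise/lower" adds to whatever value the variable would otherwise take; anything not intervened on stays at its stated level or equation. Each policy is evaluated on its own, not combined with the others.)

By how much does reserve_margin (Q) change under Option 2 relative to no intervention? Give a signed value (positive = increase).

Baseline:
  Z = 79
  X = 50
  H = 4 + 2·79 − 3·50 = 12
  Q = 255 + 4·79 − 6·50 + 4·12 = 319
Option 2 (Z + 16, H := 113):
  Z = 79 + 16 = 95
  X = 50
  H = 113
  Q = 255 + 4·95 − 6·50 + 4·113 = 787
Change in Q: 787 − 319 = 468

468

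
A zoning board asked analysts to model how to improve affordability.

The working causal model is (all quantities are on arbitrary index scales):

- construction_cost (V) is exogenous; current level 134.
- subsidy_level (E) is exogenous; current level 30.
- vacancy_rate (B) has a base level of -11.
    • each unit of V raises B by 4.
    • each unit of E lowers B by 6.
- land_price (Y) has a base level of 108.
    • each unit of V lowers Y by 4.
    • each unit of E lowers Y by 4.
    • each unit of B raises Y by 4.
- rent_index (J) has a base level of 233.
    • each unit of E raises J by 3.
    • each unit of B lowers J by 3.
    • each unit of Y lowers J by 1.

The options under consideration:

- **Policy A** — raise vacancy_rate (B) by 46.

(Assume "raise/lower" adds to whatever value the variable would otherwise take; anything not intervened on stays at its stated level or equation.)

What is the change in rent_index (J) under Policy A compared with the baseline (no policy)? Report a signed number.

-322

Baseline:
  V = 134
  E = 30
  B = -11 + 4·134 − 6·30 = 345
  Y = 108 − 4·134 − 4·30 + 4·345 = 832
  J = 233 + 3·30 − 3·345 − 832 = -1544
Policy A (B + 46):
  V = 134
  E = 30
  B = -11 + 4·134 − 6·30 (+46 from intervention) = 391
  Y = 108 − 4·134 − 4·30 + 4·391 = 1016
  J = 233 + 3·30 − 3·391 − 1016 = -1866
Change in J: -1866 − (-1544) = -322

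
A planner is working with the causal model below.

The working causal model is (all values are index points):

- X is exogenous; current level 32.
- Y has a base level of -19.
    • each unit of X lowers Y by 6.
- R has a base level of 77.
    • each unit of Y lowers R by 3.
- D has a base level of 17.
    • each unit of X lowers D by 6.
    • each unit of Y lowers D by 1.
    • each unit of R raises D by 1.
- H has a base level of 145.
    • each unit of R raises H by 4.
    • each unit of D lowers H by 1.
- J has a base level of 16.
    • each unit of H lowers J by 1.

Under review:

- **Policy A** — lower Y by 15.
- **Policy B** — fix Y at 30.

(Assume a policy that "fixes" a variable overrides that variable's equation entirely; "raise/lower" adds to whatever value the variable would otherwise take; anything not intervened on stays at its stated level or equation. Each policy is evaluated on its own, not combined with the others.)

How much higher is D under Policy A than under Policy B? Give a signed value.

1024

Policy A (Y − 15):
  X = 32
  Y = -19 − 6·32 (−15 from intervention) = -226
  R = 77 − 3·(-226) = 755
  D = 17 − 6·32 − (-226) + 755 = 806
Policy B (Y := 30):
  X = 32
  Y = 30
  R = 77 − 3·30 = -13
  D = 17 − 6·32 − 30 + (-13) = -218
D: 806 − (-218) = 1024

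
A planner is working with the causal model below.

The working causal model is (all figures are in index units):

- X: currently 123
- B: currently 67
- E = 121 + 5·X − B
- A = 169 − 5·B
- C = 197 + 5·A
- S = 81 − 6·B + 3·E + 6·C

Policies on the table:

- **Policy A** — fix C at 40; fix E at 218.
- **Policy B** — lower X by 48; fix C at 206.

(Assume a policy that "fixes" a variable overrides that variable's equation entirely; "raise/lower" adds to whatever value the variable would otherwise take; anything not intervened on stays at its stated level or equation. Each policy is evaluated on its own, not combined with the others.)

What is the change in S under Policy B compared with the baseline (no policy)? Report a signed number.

Baseline:
  X = 123
  B = 67
  E = 121 + 5·123 − 67 = 669
  A = 169 − 5·67 = -166
  C = 197 + 5·(-166) = -633
  S = 81 − 6·67 + 3·669 + 6·(-633) = -2112
Policy B (X − 48, C := 206):
  X = 123 − 48 = 75
  B = 67
  E = 121 + 5·75 − 67 = 429
  A = 169 − 5·67 = -166
  C = 206
  S = 81 − 6·67 + 3·429 + 6·206 = 2202
Change in S: 2202 − (-2112) = 4314

4314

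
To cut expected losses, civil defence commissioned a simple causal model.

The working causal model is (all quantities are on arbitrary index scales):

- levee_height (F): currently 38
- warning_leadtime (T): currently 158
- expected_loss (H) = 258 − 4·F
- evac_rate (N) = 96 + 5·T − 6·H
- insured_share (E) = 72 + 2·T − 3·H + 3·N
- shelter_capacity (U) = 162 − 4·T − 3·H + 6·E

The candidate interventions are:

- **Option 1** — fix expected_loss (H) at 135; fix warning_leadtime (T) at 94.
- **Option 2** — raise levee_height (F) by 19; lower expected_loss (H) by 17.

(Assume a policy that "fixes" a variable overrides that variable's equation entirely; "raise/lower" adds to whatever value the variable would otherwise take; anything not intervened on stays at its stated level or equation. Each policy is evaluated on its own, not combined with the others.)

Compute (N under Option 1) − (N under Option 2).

Option 1 (H := 135, T := 94):
  F = 38
  T = 94
  H = 135
  N = 96 + 5·94 − 6·135 = -244
Option 2 (F + 19, H − 17):
  F = 38 + 19 = 57
  T = 158
  H = 258 − 4·57 (−17 from intervention) = 13
  N = 96 + 5·158 − 6·13 = 808
N: -244 − 808 = -1052

-1052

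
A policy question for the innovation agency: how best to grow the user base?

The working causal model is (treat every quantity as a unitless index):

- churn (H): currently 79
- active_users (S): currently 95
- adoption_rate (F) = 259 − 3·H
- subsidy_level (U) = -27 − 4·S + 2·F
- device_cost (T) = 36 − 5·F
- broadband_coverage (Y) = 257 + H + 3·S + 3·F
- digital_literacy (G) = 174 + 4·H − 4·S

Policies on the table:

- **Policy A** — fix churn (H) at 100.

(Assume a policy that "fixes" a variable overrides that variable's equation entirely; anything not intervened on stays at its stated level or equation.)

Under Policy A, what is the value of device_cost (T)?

Policy A (H := 100):
  H = 100
  F = 259 − 3·100 = -41
  T = 36 − 5·(-41) = 241

241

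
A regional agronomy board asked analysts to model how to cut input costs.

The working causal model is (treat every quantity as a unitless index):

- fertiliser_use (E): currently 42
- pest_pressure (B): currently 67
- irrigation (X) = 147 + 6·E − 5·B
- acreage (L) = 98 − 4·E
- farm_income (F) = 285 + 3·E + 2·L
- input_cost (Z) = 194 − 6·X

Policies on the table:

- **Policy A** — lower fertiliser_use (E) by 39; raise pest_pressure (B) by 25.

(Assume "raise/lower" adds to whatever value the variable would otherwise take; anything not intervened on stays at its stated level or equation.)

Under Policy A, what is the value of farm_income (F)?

Policy A (E − 39, B + 25):
  E = 42 − 39 = 3
  L = 98 − 4·3 = 86
  F = 285 + 3·3 + 2·86 = 466

466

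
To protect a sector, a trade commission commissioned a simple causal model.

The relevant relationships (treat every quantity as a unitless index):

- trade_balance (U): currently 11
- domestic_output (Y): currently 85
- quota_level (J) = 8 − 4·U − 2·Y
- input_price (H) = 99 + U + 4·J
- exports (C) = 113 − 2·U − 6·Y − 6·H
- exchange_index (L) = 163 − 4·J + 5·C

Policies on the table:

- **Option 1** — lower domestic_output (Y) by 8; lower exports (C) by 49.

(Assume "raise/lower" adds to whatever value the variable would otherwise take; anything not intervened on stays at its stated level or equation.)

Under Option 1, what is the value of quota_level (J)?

Option 1 (Y − 8, C − 49):
  U = 11
  Y = 85 − 8 = 77
  J = 8 − 4·11 − 2·77 = -190

-190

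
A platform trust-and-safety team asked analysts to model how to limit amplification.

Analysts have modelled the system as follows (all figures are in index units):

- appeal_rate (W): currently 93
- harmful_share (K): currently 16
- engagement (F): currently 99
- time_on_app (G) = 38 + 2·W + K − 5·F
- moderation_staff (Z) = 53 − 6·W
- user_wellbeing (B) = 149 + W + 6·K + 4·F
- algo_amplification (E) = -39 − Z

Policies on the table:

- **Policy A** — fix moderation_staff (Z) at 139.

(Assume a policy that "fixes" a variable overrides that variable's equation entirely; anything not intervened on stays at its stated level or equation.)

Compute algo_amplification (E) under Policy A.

-178

Policy A (Z := 139):
  W = 93
  Z = 139
  E = -39 − 139 = -178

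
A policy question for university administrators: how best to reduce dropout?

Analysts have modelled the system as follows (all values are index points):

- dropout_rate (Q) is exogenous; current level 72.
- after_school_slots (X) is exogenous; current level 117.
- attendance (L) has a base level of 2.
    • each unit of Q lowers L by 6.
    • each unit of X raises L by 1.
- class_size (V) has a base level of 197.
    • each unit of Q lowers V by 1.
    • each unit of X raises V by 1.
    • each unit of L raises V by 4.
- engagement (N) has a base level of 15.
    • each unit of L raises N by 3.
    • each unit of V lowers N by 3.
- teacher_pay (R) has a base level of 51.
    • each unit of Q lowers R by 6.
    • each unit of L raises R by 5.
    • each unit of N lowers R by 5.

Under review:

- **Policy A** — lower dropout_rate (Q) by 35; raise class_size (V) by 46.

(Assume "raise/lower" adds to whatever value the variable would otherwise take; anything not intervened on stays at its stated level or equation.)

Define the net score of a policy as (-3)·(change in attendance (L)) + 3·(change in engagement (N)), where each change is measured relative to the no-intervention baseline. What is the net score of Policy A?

Baseline:
  Q = 72
  X = 117
  L = 2 − 6·72 + 117 = -313
  V = 197 − 72 + 117 + 4·(-313) = -1010
  N = 15 + 3·(-313) − 3·(-1010) = 2106
Policy A (Q − 35, V + 46):
  Q = 72 − 35 = 37
  X = 117
  L = 2 − 6·37 + 117 = -103
  V = 197 − 37 + 117 + 4·(-103) (+46 from intervention) = -89
  N = 15 + 3·(-103) − 3·(-89) = -27
ΔL = -103 − (-313) = 210; ΔN = -27 − 2106 = -2133
Score = (-3)·210 + 3·(-2133) = -7029

-7029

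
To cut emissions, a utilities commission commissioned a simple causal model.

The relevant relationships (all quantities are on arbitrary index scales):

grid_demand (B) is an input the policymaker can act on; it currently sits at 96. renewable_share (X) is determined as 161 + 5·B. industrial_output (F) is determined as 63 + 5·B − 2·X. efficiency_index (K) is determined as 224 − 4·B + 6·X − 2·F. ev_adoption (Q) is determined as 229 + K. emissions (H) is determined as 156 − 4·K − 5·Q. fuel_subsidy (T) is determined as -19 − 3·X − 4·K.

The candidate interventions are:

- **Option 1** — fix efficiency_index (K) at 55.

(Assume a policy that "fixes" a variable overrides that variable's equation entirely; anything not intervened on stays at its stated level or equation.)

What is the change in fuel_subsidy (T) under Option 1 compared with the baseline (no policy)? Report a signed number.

Baseline:
  B = 96
  X = 161 + 5·96 = 641
  F = 63 + 5·96 − 2·641 = -739
  K = 224 − 4·96 + 6·641 − 2·(-739) = 5164
  T = -19 − 3·641 − 4·5164 = -22598
Option 1 (K := 55):
  B = 96
  X = 161 + 5·96 = 641
  F = 63 + 5·96 − 2·641 = -739
  K = 55
  T = -19 − 3·641 − 4·55 = -2162
Change in T: -2162 − (-22598) = 20436

20436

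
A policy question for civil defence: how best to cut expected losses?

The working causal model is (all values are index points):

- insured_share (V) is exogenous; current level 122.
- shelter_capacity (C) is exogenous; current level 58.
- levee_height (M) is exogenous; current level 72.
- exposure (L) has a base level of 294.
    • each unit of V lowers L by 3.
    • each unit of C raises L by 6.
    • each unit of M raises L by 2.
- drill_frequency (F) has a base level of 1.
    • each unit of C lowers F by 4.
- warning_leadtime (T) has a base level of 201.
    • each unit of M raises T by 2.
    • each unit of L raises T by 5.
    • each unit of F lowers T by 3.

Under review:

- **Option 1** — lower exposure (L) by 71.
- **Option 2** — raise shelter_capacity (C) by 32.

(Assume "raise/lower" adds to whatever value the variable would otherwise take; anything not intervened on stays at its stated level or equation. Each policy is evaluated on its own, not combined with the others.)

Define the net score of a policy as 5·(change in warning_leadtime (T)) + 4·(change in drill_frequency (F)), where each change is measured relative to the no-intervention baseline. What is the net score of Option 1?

-1775

Baseline:
  V = 122
  C = 58
  M = 72
  L = 294 − 3·122 + 6·58 + 2·72 = 420
  F = 1 − 4·58 = -231
  T = 201 + 2·72 + 5·420 − 3·(-231) = 3138
Option 1 (L − 71):
  V = 122
  C = 58
  M = 72
  L = 294 − 3·122 + 6·58 + 2·72 (−71 from intervention) = 349
  F = 1 − 4·58 = -231
  T = 201 + 2·72 + 5·349 − 3·(-231) = 2783
ΔT = 2783 − 3138 = -355; ΔF = -231 − (-231) = 0
Score = 5·(-355) + 4·0 = -1775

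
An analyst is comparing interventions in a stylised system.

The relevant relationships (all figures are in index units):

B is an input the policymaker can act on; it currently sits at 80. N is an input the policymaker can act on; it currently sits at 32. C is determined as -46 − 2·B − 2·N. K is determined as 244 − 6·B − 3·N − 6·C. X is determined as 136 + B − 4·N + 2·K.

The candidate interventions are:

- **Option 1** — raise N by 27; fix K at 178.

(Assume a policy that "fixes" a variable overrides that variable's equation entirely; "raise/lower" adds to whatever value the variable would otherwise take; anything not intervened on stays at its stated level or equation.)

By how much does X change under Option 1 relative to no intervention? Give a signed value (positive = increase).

-2328

Baseline:
  B = 80
  N = 32
  C = -46 − 2·80 − 2·32 = -270
  K = 244 − 6·80 − 3·32 − 6·(-270) = 1288
  X = 136 + 80 − 4·32 + 2·1288 = 2664
Option 1 (N + 27, K := 178):
  B = 80
  N = 32 + 27 = 59
  C = -46 − 2·80 − 2·59 = -324
  K = 178
  X = 136 + 80 − 4·59 + 2·178 = 336
Change in X: 336 − 2664 = -2328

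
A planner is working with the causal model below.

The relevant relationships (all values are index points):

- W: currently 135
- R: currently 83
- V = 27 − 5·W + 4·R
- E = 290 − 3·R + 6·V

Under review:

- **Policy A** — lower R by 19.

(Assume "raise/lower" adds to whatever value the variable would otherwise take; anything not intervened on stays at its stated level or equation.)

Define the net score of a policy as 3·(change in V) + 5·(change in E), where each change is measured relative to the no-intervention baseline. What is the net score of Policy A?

Baseline:
  W = 135
  R = 83
  V = 27 − 5·135 + 4·83 = -316
  E = 290 − 3·83 + 6·(-316) = -1855
Policy A (R − 19):
  W = 135
  R = 83 − 19 = 64
  V = 27 − 5·135 + 4·64 = -392
  E = 290 − 3·64 + 6·(-392) = -2254
ΔV = -392 − (-316) = -76; ΔE = -2254 − (-1855) = -399
Score = 3·(-76) + 5·(-399) = -2223

-2223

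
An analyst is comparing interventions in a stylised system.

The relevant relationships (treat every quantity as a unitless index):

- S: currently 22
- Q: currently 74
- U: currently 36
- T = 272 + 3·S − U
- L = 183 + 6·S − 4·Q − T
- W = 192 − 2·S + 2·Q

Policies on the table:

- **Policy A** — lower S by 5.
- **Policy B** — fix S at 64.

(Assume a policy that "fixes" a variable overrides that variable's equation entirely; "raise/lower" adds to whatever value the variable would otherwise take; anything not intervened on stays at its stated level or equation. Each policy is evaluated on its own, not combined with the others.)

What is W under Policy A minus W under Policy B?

Policy A (S − 5):
  S = 22 − 5 = 17
  Q = 74
  W = 192 − 2·17 + 2·74 = 306
Policy B (S := 64):
  S = 64
  Q = 74
  W = 192 − 2·64 + 2·74 = 212
W: 306 − 212 = 94

94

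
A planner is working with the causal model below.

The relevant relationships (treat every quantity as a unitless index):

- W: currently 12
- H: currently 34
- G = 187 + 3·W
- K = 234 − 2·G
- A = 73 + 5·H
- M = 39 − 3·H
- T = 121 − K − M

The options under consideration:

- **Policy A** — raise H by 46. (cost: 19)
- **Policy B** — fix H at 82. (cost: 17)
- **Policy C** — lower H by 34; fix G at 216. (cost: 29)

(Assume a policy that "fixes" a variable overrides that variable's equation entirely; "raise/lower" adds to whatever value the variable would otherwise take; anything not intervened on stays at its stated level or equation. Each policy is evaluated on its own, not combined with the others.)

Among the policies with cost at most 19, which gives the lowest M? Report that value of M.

-207

Policy A (H + 46):
  H = 34 + 46 = 80
  M = 39 − 3·80 = -201
Policy B (H := 82):
  H = 82
  M = 39 − 3·82 = -207
Comparing — Policy A: M=-201, Policy B: M=-207. Lowest is -207 (Policy B).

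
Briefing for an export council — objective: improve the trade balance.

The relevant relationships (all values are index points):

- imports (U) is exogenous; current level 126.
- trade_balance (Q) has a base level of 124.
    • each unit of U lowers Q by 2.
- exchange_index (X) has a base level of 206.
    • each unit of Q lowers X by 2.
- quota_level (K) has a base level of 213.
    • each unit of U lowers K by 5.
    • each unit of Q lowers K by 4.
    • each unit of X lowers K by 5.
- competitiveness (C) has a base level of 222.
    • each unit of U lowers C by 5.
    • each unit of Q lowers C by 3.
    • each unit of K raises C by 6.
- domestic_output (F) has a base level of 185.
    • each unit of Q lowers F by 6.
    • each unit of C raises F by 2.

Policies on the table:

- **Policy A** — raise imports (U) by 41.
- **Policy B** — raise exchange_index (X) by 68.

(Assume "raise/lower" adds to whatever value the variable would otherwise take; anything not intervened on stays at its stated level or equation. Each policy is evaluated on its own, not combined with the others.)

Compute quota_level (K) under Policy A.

-2912

Policy A (U + 41):
  U = 126 + 41 = 167
  Q = 124 − 2·167 = -210
  X = 206 − 2·(-210) = 626
  K = 213 − 5·167 − 4·(-210) − 5·626 = -2912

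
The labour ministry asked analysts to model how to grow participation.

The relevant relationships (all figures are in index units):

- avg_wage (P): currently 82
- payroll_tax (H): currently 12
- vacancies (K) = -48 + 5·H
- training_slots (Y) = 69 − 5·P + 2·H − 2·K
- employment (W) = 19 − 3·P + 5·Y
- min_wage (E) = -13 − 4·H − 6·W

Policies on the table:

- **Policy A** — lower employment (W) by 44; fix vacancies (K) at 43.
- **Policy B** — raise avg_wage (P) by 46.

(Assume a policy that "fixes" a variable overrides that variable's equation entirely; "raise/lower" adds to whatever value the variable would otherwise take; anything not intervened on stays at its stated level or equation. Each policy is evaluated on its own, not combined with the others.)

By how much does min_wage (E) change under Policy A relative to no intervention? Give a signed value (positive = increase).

Baseline:
  P = 82
  H = 12
  K = -48 + 5·12 = 12
  Y = 69 − 5·82 + 2·12 − 2·12 = -341
  W = 19 − 3·82 + 5·(-341) = -1932
  E = -13 − 4·12 − 6·(-1932) = 11531
Policy A (W − 44, K := 43):
  P = 82
  H = 12
  K = 43
  Y = 69 − 5·82 + 2·12 − 2·43 = -403
  W = 19 − 3·82 + 5·(-403) (−44 from intervention) = -2286
  E = -13 − 4·12 − 6·(-2286) = 13655
Change in E: 13655 − 11531 = 2124

2124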